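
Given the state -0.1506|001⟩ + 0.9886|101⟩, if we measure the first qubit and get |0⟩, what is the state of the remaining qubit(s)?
-|01⟩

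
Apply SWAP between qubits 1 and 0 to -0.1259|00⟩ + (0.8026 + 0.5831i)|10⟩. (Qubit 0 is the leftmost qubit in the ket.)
-0.1259|00⟩ + (0.8026 + 0.5831i)|01⟩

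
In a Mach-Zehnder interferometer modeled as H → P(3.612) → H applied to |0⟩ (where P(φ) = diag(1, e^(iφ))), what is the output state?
(0.05431 - 0.2266i)|0⟩ + (0.9457 + 0.2266i)|1⟩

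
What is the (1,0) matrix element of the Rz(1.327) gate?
0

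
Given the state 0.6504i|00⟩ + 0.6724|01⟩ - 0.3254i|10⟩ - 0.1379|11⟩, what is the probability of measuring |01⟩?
0.4521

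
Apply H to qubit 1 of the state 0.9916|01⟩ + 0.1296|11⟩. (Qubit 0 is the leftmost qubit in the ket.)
0.7012|00⟩ - 0.7012|01⟩ + 0.09164|10⟩ - 0.09164|11⟩

H on qubit 1 mixes each pair of kets that differ only in qubit 1: amplitudes (a, b) of (|…0…⟩, |…1…⟩) become ((a + b)/√2, (a − b)/√2). Kets absent from the input have amplitude 0.
(|00⟩, |01⟩): (a, b) = (0, 0.9916) → (0.7012, -0.7012)
(|10⟩, |11⟩): (a, b) = (0, 0.1296) → (0.09164, -0.09164)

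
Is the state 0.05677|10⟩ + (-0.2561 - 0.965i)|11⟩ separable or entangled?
Separable

Writing the state as a|00⟩ + b|01⟩ + c|10⟩ + d|11⟩, it is a product state iff ad − bc = 0.
Here (a, b, c, d) = (0, 0, 0.05677, (-0.2561 - 0.965i)): ad − bc = (0)(-0.2561 - 0.965i) − (0)(0.05677) = 0, so the state is separable.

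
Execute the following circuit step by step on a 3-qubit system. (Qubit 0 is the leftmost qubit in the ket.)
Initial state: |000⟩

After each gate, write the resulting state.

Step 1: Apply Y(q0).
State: i|100⟩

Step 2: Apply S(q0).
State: -|100⟩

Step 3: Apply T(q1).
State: -|100⟩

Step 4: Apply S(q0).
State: -i|100⟩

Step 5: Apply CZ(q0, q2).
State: -i|100⟩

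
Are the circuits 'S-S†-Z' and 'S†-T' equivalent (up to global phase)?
No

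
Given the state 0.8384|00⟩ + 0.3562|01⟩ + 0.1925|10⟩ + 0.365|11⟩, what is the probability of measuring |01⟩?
0.1269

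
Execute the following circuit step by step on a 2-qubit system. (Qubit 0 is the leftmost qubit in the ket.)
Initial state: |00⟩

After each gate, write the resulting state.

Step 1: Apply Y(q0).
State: i|10⟩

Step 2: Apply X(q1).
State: i|11⟩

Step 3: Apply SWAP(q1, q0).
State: i|11⟩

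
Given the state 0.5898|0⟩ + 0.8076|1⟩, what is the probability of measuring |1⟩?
0.6522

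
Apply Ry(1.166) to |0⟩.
0.8348|0⟩ + 0.5505|1⟩

Ry(1.166) = [[cos(θ/2), −sin(θ/2)], [sin(θ/2), cos(θ/2)]]; θ = 1.166, cos(θ/2) ≈ 0.834815, sin(θ/2) ≈ 0.550531.
With a = amp(|0⟩) = 1 and b = amp(|1⟩) = 0:
new amp(|0⟩) = (0.834815)·a + (-0.550531)·b = 0.8348
new amp(|1⟩) = (0.550531)·a + (0.834815)·b = 0.5505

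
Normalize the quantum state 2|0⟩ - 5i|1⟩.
0.3714|0⟩ - 0.9285i|1⟩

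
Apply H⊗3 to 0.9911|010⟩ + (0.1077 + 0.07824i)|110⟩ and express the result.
(0.3885 + 0.02766i)|000⟩ + (0.3885 + 0.02766i)|001⟩ + (-0.3885 - 0.02766i)|010⟩ + (-0.3885 - 0.02766i)|011⟩ + (0.3123 - 0.02766i)|100⟩ + (0.3123 - 0.02766i)|101⟩ + (-0.3123 + 0.02766i)|110⟩ + (-0.3123 + 0.02766i)|111⟩

H⊗3 gives amp(|y⟩) = (1/2√2) Σ_x (−1)^(x·y) amp(|x⟩), where x·y is the number of positions in which both x and y have a 1.
|000⟩: (0.9911 + (0.1077 + 0.07824i))/(2√2) = (0.3885 + 0.02766i)
|001⟩: (0.9911 + (0.1077 + 0.07824i))/(2√2) = (0.3885 + 0.02766i)
|010⟩: (-0.9911 - (0.1077 + 0.07824i))/(2√2) = (-0.3885 - 0.02766i)
|011⟩: (-0.9911 - (0.1077 + 0.07824i))/(2√2) = (-0.3885 - 0.02766i)
|100⟩: (0.9911 - (0.1077 + 0.07824i))/(2√2) = (0.3123 - 0.02766i)
|101⟩: (0.9911 - (0.1077 + 0.07824i))/(2√2) = (0.3123 - 0.02766i)
|110⟩: (-0.9911 + (0.1077 + 0.07824i))/(2√2) = (-0.3123 + 0.02766i)
|111⟩: (-0.9911 + (0.1077 + 0.07824i))/(2√2) = (-0.3123 + 0.02766i)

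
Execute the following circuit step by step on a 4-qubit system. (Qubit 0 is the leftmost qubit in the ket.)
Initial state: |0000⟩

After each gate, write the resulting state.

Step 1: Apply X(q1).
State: |0100⟩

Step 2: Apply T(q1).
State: (1/√2 + (1/√2)i)|0100⟩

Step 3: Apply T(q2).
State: (1/√2 + (1/√2)i)|0100⟩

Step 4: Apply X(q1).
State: (1/√2 + (1/√2)i)|0000⟩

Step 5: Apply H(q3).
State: (1/2 + (1/2)i)|0000⟩ + (1/2 + (1/2)i)|0001⟩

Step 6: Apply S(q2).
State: (1/2 + (1/2)i)|0000⟩ + (1/2 + (1/2)i)|0001⟩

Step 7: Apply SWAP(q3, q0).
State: (1/2 + (1/2)i)|0000⟩ + (1/2 + (1/2)i)|1000⟩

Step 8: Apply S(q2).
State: (1/2 + (1/2)i)|0000⟩ + (1/2 + (1/2)i)|1000⟩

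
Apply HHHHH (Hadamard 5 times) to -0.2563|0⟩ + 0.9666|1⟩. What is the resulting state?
0.5023|0⟩ - 0.8647|1⟩

H² = I, so H^5 = H: a single Hadamard. With (a, b) = (-0.2563, 0.9666), H gives ((a + b)/√2, (a − b)/√2) = (0.5023, -0.8647).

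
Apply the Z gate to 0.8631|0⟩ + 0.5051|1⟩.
0.8631|0⟩ - 0.5051|1⟩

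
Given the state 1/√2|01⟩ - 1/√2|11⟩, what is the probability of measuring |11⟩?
1/2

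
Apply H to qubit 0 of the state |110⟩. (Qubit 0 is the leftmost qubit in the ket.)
1/√2|010⟩ - 1/√2|110⟩

H on qubit 0 mixes each pair of kets that differ only in qubit 0: amplitudes (a, b) of (|…0…⟩, |…1…⟩) become ((a + b)/√2, (a − b)/√2). Kets absent from the input have amplitude 0.
(|010⟩, |110⟩): (a, b) = (0, 1) → (1/√2, -1/√2)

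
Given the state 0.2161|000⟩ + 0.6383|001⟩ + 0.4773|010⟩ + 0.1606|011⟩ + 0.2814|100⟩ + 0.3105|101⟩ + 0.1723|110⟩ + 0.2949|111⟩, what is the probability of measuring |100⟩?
0.07919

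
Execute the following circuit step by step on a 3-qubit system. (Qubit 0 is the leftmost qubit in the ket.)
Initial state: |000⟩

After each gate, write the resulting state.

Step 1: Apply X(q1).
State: |010⟩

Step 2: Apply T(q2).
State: |010⟩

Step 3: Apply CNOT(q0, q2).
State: |010⟩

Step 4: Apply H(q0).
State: 1/√2|010⟩ + 1/√2|110⟩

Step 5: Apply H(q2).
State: 1/2|010⟩ + 1/2|011⟩ + 1/2|110⟩ + 1/2|111⟩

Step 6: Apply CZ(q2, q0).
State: 1/2|010⟩ + 1/2|011⟩ + 1/2|110⟩ - 1/2|111⟩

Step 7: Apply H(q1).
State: 1/√8|000⟩ + 1/√8|001⟩ - 1/√8|010⟩ - 1/√8|011⟩ + 1/√8|100⟩ - 1/√8|101⟩ - 1/√8|110⟩ + 1/√8|111⟩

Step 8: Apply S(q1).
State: 1/√8|000⟩ + 1/√8|001⟩ - (1/√8)i|010⟩ - (1/√8)i|011⟩ + 1/√8|100⟩ - 1/√8|101⟩ - (1/√8)i|110⟩ + (1/√8)i|111⟩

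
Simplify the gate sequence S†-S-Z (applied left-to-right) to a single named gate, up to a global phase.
Z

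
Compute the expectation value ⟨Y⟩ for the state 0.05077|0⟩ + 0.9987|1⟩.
0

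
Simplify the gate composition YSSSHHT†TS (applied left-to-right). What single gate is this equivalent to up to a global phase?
Y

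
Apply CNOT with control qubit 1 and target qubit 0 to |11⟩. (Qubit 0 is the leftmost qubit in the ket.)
|01⟩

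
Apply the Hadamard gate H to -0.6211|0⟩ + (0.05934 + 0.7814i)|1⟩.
(-0.3972 + 0.5525i)|0⟩ + (-0.4811 - 0.5525i)|1⟩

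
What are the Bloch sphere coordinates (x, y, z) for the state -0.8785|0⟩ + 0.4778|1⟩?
(-0.8395, 0, 0.5435)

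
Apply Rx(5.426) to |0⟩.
-0.9096|0⟩ - 0.4156i|1⟩

Rx(5.426) = [[cos(θ/2), −i·sin(θ/2)], [−i·sin(θ/2), cos(θ/2)]]; θ = 5.426, cos(θ/2) ≈ -0.909552, sin(θ/2) ≈ 0.415591.
With a = amp(|0⟩) = 1 and b = amp(|1⟩) = 0:
new amp(|0⟩) = (-0.909552)·a + (-0.415591i)·b = -0.9096
new amp(|1⟩) = (-0.415591i)·a + (-0.909552)·b = -0.4156i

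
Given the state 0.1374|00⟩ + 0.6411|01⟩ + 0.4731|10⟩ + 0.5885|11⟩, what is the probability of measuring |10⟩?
0.2238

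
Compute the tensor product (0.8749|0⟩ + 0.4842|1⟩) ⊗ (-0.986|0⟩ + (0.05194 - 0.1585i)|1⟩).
-0.8627|00⟩ + (0.04544 - 0.1387i)|01⟩ - 0.4774|10⟩ + (0.02515 - 0.07675i)|11⟩

amp(|b₁b₂…⟩) = product of the factor amplitudes for bits b₁, b₂, …; only kets whose every factor amplitude is nonzero survive.
|00⟩: (0.8749)(-0.986) = -0.8627
|01⟩: (0.8749)(0.05194 - 0.1585i) = (0.04544 - 0.1387i)
|10⟩: (0.4842)(-0.986) = -0.4774
|11⟩: (0.4842)(0.05194 - 0.1585i) = (0.02515 - 0.07675i)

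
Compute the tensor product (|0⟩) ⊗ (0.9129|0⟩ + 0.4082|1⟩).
0.9129|00⟩ + 0.4082|01⟩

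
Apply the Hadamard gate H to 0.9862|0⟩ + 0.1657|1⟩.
0.8145|0⟩ + 0.5802|1⟩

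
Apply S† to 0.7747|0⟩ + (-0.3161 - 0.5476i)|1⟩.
0.7747|0⟩ + (-0.5476 + 0.3161i)|1⟩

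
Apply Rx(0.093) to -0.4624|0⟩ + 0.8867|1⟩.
(-0.4619 - 0.04122i)|0⟩ + (0.8857 + 0.02149i)|1⟩

Rx(0.093) = [[cos(θ/2), −i·sin(θ/2)], [−i·sin(θ/2), cos(θ/2)]]; θ = 0.093, cos(θ/2) ≈ 0.998919, sin(θ/2) ≈ 0.0464832.
With a = amp(|0⟩) = -0.4624 and b = amp(|1⟩) = 0.8867:
new amp(|0⟩) = (0.998919)·a + (-0.0464832i)·b = (-0.4619 - 0.04122i)
new amp(|1⟩) = (-0.0464832i)·a + (0.998919)·b = (0.8857 + 0.02149i)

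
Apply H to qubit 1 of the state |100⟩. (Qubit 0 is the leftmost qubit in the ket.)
1/√2|100⟩ + 1/√2|110⟩

H on qubit 1 mixes each pair of kets that differ only in qubit 1: amplitudes (a, b) of (|…0…⟩, |…1…⟩) become ((a + b)/√2, (a − b)/√2). Kets absent from the input have amplitude 0.
(|100⟩, |110⟩): (a, b) = (1, 0) → (1/√2, 1/√2)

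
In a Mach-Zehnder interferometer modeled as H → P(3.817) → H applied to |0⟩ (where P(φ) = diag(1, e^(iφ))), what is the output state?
(0.1098 - 0.3126i)|0⟩ + (0.8902 + 0.3126i)|1⟩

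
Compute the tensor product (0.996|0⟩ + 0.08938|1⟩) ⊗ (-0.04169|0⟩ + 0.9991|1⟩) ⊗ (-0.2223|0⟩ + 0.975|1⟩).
0.009231|000⟩ - 0.04049|001⟩ - 0.2212|010⟩ + 0.9702|011⟩ + 0.0008283|100⟩ - 0.003633|101⟩ - 0.01985|110⟩ + 0.08707|111⟩

amp(|b₁b₂…⟩) = product of the factor amplitudes for bits b₁, b₂, …; only kets whose every factor amplitude is nonzero survive.
|000⟩: (0.996)(-0.04169)(-0.2223) = 0.009231
|001⟩: (0.996)(-0.04169)(0.975) = -0.04049
|010⟩: (0.996)(0.9991)(-0.2223) = -0.2212
|011⟩: (0.996)(0.9991)(0.975) = 0.9702
|100⟩: (0.08938)(-0.04169)(-0.2223) = 0.0008283
|101⟩: (0.08938)(-0.04169)(0.975) = -0.003633
|110⟩: (0.08938)(0.9991)(-0.2223) = -0.01985
|111⟩: (0.08938)(0.9991)(0.975) = 0.08707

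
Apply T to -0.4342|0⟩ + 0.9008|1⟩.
-0.4342|0⟩ + (0.637 + 0.637i)|1⟩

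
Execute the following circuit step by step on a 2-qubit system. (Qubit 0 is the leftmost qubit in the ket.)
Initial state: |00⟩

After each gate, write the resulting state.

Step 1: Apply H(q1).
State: 1/√2|00⟩ + 1/√2|01⟩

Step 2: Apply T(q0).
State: 1/√2|00⟩ + 1/√2|01⟩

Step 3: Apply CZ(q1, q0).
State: 1/√2|00⟩ + 1/√2|01⟩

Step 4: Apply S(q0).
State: 1/√2|00⟩ + 1/√2|01⟩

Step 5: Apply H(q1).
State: |00⟩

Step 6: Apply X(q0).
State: |10⟩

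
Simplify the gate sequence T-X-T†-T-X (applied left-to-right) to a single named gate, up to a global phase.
T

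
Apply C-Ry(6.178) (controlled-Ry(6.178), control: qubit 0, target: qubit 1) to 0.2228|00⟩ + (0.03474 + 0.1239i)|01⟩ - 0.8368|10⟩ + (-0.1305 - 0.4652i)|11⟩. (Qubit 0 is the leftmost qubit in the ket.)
0.2228|00⟩ + (0.03474 + 0.1239i)|01⟩ + (0.8425 + 0.02445i)|10⟩ + (0.08633 + 0.4646i)|11⟩

C-Ry(6.178) leaves the control-|0⟩ kets |00⟩, |01⟩ unchanged and applies Ry(6.178) to qubit 1 on the control-|1⟩ pair (|10⟩, |11⟩).
Ry(6.178) = [[cos(θ/2), −sin(θ/2)], [sin(θ/2), cos(θ/2)]]; θ = 6.178, cos(θ/2) ≈ -0.998617, sin(θ/2) ≈ 0.0525684.
With a = amp(|10⟩) = -0.8368 and b = amp(|11⟩) = (-0.1305 - 0.4652i):
new amp(|10⟩) = (-0.998617)·a + (-0.0525684)·b = (0.8425 + 0.02445i)
new amp(|11⟩) = (0.0525684)·a + (-0.998617)·b = (0.08633 + 0.4646i)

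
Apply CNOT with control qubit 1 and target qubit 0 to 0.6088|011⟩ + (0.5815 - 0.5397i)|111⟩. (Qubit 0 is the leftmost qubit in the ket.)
(0.5815 - 0.5397i)|011⟩ + 0.6088|111⟩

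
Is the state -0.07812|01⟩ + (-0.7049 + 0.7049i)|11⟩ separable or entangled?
Separable

Writing the state as a|00⟩ + b|01⟩ + c|10⟩ + d|11⟩, it is a product state iff ad − bc = 0.
Here (a, b, c, d) = (0, -0.07812, 0, (-0.7049 + 0.7049i)): ad − bc = (0)(-0.7049 + 0.7049i) − (-0.07812)(0) = 0, so the state is separable.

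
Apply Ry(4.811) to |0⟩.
-0.7411|0⟩ + 0.6714|1⟩

Ry(4.811) = [[cos(θ/2), −sin(θ/2)], [sin(θ/2), cos(θ/2)]]; θ = 4.811, cos(θ/2) ≈ -0.741098, sin(θ/2) ≈ 0.671397.
With a = amp(|0⟩) = 1 and b = amp(|1⟩) = 0:
new amp(|0⟩) = (-0.741098)·a + (-0.671397)·b = -0.7411
new amp(|1⟩) = (0.671397)·a + (-0.741098)·b = 0.6714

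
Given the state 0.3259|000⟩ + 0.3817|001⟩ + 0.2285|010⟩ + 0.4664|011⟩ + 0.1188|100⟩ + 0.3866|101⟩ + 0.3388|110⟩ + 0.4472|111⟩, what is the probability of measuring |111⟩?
0.2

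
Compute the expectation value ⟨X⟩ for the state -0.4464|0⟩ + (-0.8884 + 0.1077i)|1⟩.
0.7932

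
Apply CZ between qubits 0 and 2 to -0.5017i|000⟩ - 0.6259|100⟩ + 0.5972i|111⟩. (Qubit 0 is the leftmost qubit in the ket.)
-0.5017i|000⟩ - 0.6259|100⟩ - 0.5972i|111⟩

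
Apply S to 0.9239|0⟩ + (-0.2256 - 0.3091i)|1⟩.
0.9239|0⟩ + (0.3091 - 0.2256i)|1⟩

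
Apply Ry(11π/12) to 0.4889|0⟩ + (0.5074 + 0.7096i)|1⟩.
(-0.4392 - 0.7035i)|0⟩ + (0.5509 + 0.09262i)|1⟩

Ry(11π/12) = [[cos(θ/2), −sin(θ/2)], [sin(θ/2), cos(θ/2)]]; θ = 11π/12, cos(θ/2) ≈ 0.130526, sin(θ/2) ≈ 0.991445.
With a = amp(|0⟩) = 0.4889 and b = amp(|1⟩) = (0.5074 + 0.7096i):
new amp(|0⟩) = (0.130526)·a + (-0.991445)·b = (-0.4392 - 0.7035i)
new amp(|1⟩) = (0.991445)·a + (0.130526)·b = (0.5509 + 0.09262i)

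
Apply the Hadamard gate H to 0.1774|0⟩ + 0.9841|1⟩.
0.8213|0⟩ - 0.5704|1⟩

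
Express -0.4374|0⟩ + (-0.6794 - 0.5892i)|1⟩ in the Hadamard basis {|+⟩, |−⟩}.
(-0.7897 - 0.4166i)|+⟩ + (0.1711 + 0.4166i)|−⟩

With |ψ⟩ = α|0⟩ + β|1⟩, the Hadamard-basis coefficients are ⟨+|ψ⟩ = (α + β)/√2 and ⟨−|ψ⟩ = (α − β)/√2.
Here α = -0.4374, β = (-0.6794 - 0.5892i): (α + β)/√2 = (-0.7897 - 0.4166i), (α − β)/√2 = (0.1711 + 0.4166i).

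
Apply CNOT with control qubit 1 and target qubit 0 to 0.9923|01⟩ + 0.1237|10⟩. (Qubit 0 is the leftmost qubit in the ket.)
0.1237|10⟩ + 0.9923|11⟩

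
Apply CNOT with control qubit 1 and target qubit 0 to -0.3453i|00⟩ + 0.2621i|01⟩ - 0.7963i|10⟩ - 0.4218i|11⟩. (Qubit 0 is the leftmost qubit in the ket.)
-0.3453i|00⟩ - 0.4218i|01⟩ - 0.7963i|10⟩ + 0.2621i|11⟩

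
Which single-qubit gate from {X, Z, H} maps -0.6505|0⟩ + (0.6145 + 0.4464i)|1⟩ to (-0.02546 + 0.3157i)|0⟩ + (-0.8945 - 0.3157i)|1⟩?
H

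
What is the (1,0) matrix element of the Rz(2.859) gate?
0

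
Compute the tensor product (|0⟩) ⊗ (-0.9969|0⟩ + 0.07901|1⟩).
-0.9969|00⟩ + 0.07901|01⟩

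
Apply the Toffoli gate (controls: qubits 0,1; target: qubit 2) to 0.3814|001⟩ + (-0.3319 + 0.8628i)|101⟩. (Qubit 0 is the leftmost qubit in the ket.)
0.3814|001⟩ + (-0.3319 + 0.8628i)|101⟩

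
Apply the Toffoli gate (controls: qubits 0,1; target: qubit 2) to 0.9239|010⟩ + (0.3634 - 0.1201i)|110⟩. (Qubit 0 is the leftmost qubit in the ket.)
0.9239|010⟩ + (0.3634 - 0.1201i)|111⟩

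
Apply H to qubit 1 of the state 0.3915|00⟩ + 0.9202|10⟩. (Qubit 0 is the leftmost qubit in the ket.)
0.2768|00⟩ + 0.2768|01⟩ + 0.6507|10⟩ + 0.6507|11⟩

H on qubit 1 mixes each pair of kets that differ only in qubit 1: amplitudes (a, b) of (|…0…⟩, |…1…⟩) become ((a + b)/√2, (a − b)/√2). Kets absent from the input have amplitude 0.
(|00⟩, |01⟩): (a, b) = (0.3915, 0) → (0.2768, 0.2768)
(|10⟩, |11⟩): (a, b) = (0.9202, 0) → (0.6507, 0.6507)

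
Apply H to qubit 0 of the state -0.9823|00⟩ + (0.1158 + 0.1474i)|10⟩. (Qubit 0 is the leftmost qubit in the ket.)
(-0.6127 + 0.1042i)|00⟩ + (-0.7765 - 0.1042i)|10⟩

H on qubit 0 mixes each pair of kets that differ only in qubit 0: amplitudes (a, b) of (|…0…⟩, |…1…⟩) become ((a + b)/√2, (a − b)/√2). Kets absent from the input have amplitude 0.
(|00⟩, |10⟩): (a, b) = (-0.9823, (0.1158 + 0.1474i)) → ((-0.6127 + 0.1042i), (-0.7765 - 0.1042i))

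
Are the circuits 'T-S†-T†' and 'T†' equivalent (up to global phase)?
No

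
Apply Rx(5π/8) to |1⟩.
-0.8315i|0⟩ + 0.5556|1⟩

Rx(5π/8) = [[cos(θ/2), −i·sin(θ/2)], [−i·sin(θ/2), cos(θ/2)]]; θ = 5π/8, cos(θ/2) ≈ 0.55557, sin(θ/2) ≈ 0.83147.
With a = amp(|0⟩) = 0 and b = amp(|1⟩) = 1:
new amp(|0⟩) = (0.55557)·a + (-0.83147i)·b = -0.8315i
new amp(|1⟩) = (-0.83147i)·a + (0.55557)·b = 0.5556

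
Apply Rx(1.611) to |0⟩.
0.6928|0⟩ - 0.7212i|1⟩

Rx(1.611) = [[cos(θ/2), −i·sin(θ/2)], [−i·sin(θ/2), cos(θ/2)]]; θ = 1.611, cos(θ/2) ≈ 0.692751, sin(θ/2) ≈ 0.721177.
With a = amp(|0⟩) = 1 and b = amp(|1⟩) = 0:
new amp(|0⟩) = (0.692751)·a + (-0.721177i)·b = 0.6928
new amp(|1⟩) = (-0.721177i)·a + (0.692751)·b = -0.7212i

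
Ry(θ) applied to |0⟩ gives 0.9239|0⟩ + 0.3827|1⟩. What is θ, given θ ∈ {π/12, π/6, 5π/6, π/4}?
π/4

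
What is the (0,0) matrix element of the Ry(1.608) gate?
0.6938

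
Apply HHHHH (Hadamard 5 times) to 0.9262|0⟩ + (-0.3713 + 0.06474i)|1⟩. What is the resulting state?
(0.3924 + 0.04578i)|0⟩ + (0.9175 - 0.04578i)|1⟩

H² = I, so H^5 = H: a single Hadamard. With (a, b) = (0.9262, (-0.3713 + 0.06474i)), H gives ((a + b)/√2, (a − b)/√2) = ((0.3924 + 0.04578i), (0.9175 - 0.04578i)).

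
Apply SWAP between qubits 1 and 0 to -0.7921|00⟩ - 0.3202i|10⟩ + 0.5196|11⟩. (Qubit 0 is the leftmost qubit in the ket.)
-0.7921|00⟩ - 0.3202i|01⟩ + 0.5196|11⟩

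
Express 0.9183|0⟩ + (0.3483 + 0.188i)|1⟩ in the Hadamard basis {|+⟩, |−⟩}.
(0.8956 + 0.1329i)|+⟩ + (0.4031 - 0.1329i)|−⟩

With |ψ⟩ = α|0⟩ + β|1⟩, the Hadamard-basis coefficients are ⟨+|ψ⟩ = (α + β)/√2 and ⟨−|ψ⟩ = (α − β)/√2.
Here α = 0.9183, β = (0.3483 + 0.188i): (α + β)/√2 = (0.8956 + 0.1329i), (α − β)/√2 = (0.4031 - 0.1329i).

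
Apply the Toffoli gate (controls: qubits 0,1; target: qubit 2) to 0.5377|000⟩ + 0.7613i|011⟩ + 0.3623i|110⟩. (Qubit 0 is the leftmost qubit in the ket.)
0.5377|000⟩ + 0.7613i|011⟩ + 0.3623i|111⟩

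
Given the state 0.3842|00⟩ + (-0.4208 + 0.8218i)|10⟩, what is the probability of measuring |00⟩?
0.1476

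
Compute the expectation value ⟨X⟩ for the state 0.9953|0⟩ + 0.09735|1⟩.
0.1938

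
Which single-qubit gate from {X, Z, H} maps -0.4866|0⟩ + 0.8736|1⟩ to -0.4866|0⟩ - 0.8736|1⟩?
Z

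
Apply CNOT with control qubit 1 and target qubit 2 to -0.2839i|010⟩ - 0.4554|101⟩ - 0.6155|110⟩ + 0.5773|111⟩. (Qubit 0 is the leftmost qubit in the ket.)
-0.2839i|011⟩ - 0.4554|101⟩ + 0.5773|110⟩ - 0.6155|111⟩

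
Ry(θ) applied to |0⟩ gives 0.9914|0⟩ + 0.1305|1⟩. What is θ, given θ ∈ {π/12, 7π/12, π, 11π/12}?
π/12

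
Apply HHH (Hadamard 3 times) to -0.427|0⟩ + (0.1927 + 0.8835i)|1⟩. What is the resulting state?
(-0.1657 + 0.6247i)|0⟩ + (-0.4382 - 0.6247i)|1⟩

H² = I, so H^3 = H: a single Hadamard. With (a, b) = (-0.427, (0.1927 + 0.8835i)), H gives ((a + b)/√2, (a − b)/√2) = ((-0.1657 + 0.6247i), (-0.4382 - 0.6247i)).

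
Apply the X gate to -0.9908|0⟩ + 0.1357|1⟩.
0.1357|0⟩ - 0.9908|1⟩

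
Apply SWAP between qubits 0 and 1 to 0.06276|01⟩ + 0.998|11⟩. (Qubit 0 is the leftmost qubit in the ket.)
0.06276|10⟩ + 0.998|11⟩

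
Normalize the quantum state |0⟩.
|0⟩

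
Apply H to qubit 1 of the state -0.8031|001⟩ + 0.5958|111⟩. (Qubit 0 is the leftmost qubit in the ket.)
-0.5679|001⟩ - 0.5679|011⟩ + 0.4213|101⟩ - 0.4213|111⟩

H on qubit 1 mixes each pair of kets that differ only in qubit 1: amplitudes (a, b) of (|…0…⟩, |…1…⟩) become ((a + b)/√2, (a − b)/√2). Kets absent from the input have amplitude 0.
(|001⟩, |011⟩): (a, b) = (-0.8031, 0) → (-0.5679, -0.5679)
(|101⟩, |111⟩): (a, b) = (0, 0.5958) → (0.4213, -0.4213)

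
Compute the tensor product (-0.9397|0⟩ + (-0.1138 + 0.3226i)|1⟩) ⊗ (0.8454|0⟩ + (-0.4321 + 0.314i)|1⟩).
-0.7944|00⟩ + (0.406 - 0.2951i)|01⟩ + (-0.09621 + 0.2727i)|10⟩ + (-0.05212 - 0.1751i)|11⟩

amp(|b₁b₂…⟩) = product of the factor amplitudes for bits b₁, b₂, …; only kets whose every factor amplitude is nonzero survive.
|00⟩: (-0.9397)(0.8454) = -0.7944
|01⟩: (-0.9397)(-0.4321 + 0.314i) = (0.406 - 0.2951i)
|10⟩: (-0.1138 + 0.3226i)(0.8454) = (-0.09621 + 0.2727i)
|11⟩: (-0.1138 + 0.3226i)(-0.4321 + 0.314i) = (-0.05212 - 0.1751i)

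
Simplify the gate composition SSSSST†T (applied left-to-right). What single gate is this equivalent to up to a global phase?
S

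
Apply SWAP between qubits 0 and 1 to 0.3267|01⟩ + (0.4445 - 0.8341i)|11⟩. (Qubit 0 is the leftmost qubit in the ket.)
0.3267|10⟩ + (0.4445 - 0.8341i)|11⟩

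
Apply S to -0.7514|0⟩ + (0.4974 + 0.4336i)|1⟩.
-0.7514|0⟩ + (-0.4336 + 0.4974i)|1⟩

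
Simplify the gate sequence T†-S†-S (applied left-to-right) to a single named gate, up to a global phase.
T†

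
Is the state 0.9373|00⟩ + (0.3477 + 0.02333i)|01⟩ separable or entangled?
Separable

Writing the state as a|00⟩ + b|01⟩ + c|10⟩ + d|11⟩, it is a product state iff ad − bc = 0.
Here (a, b, c, d) = (0.9373, (0.3477 + 0.02333i), 0, 0): ad − bc = (0.9373)(0) − (0.3477 + 0.02333i)(0) = 0, so the state is separable.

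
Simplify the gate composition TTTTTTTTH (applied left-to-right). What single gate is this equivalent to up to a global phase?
H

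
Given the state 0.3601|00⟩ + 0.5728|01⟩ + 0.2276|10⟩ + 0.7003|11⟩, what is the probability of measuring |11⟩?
0.4904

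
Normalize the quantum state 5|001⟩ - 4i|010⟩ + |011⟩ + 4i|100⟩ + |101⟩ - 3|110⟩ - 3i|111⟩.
0.5698|001⟩ - 0.4558i|010⟩ + 0.114|011⟩ + 0.4558i|100⟩ + 0.114|101⟩ - 0.3419|110⟩ - 0.3419i|111⟩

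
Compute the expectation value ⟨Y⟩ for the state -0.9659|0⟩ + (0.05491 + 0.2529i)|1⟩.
-0.4886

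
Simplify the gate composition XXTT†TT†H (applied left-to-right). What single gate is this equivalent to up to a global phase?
H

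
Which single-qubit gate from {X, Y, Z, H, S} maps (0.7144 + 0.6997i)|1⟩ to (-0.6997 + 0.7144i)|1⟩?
S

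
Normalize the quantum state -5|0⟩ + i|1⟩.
-0.9806|0⟩ + 0.1961i|1⟩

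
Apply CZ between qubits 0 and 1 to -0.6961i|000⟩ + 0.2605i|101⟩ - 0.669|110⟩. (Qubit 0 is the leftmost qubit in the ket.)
-0.6961i|000⟩ + 0.2605i|101⟩ + 0.669|110⟩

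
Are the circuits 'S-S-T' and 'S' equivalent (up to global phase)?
No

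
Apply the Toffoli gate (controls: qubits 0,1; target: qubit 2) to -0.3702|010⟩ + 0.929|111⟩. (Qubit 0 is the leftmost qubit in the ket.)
-0.3702|010⟩ + 0.929|110⟩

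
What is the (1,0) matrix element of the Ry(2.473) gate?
0.9446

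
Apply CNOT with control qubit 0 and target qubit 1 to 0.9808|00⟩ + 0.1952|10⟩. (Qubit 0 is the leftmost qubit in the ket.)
0.9808|00⟩ + 0.1952|11⟩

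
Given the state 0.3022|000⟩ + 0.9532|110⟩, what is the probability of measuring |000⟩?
0.09132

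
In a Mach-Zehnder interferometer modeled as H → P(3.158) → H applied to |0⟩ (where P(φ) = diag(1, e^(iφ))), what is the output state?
(0.0000673 - 0.008203i)|0⟩ + (0.9999 + 0.008203i)|1⟩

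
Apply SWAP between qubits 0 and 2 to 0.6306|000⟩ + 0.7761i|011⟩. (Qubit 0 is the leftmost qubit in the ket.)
0.6306|000⟩ + 0.7761i|110⟩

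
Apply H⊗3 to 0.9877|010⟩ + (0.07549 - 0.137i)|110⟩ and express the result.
(0.3759 - 0.04844i)|000⟩ + (0.3759 - 0.04844i)|001⟩ + (-0.3759 + 0.04844i)|010⟩ + (-0.3759 + 0.04844i)|011⟩ + (0.3225 + 0.04844i)|100⟩ + (0.3225 + 0.04844i)|101⟩ + (-0.3225 - 0.04844i)|110⟩ + (-0.3225 - 0.04844i)|111⟩

H⊗3 gives amp(|y⟩) = (1/2√2) Σ_x (−1)^(x·y) amp(|x⟩), where x·y is the number of positions in which both x and y have a 1.
|000⟩: (0.9877 + (0.07549 - 0.137i))/(2√2) = (0.3759 - 0.04844i)
|001⟩: (0.9877 + (0.07549 - 0.137i))/(2√2) = (0.3759 - 0.04844i)
|010⟩: (-0.9877 - (0.07549 - 0.137i))/(2√2) = (-0.3759 + 0.04844i)
|011⟩: (-0.9877 - (0.07549 - 0.137i))/(2√2) = (-0.3759 + 0.04844i)
|100⟩: (0.9877 - (0.07549 - 0.137i))/(2√2) = (0.3225 + 0.04844i)
|101⟩: (0.9877 - (0.07549 - 0.137i))/(2√2) = (0.3225 + 0.04844i)
|110⟩: (-0.9877 + (0.07549 - 0.137i))/(2√2) = (-0.3225 - 0.04844i)
|111⟩: (-0.9877 + (0.07549 - 0.137i))/(2√2) = (-0.3225 - 0.04844i)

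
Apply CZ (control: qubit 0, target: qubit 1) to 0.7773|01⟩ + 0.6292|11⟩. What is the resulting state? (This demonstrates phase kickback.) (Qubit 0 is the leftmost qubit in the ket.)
0.7773|01⟩ - 0.6292|11⟩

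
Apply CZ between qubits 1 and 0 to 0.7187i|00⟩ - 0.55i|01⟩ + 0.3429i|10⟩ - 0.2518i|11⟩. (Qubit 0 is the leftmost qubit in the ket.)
0.7187i|00⟩ - 0.55i|01⟩ + 0.3429i|10⟩ + 0.2518i|11⟩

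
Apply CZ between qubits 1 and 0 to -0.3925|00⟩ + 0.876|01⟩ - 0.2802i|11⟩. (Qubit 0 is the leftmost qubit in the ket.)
-0.3925|00⟩ + 0.876|01⟩ + 0.2802i|11⟩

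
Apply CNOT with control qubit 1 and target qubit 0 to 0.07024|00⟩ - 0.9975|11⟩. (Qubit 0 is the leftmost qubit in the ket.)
0.07024|00⟩ - 0.9975|01⟩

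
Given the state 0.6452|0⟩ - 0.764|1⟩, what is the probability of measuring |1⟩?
0.5837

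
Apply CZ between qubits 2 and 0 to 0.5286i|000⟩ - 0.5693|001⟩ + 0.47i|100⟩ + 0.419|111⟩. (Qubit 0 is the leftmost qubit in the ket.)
0.5286i|000⟩ - 0.5693|001⟩ + 0.47i|100⟩ - 0.419|111⟩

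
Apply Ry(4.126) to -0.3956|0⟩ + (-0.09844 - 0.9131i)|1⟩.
(0.2737 + 0.8047i)|0⟩ + (-0.3021 + 0.4315i)|1⟩

Ry(4.126) = [[cos(θ/2), −sin(θ/2)], [sin(θ/2), cos(θ/2)]]; θ = 4.126, cos(θ/2) ≈ -0.472569, sin(θ/2) ≈ 0.881294.
With a = amp(|0⟩) = -0.3956 and b = amp(|1⟩) = (-0.09844 - 0.9131i):
new amp(|0⟩) = (-0.472569)·a + (-0.881294)·b = (0.2737 + 0.8047i)
new amp(|1⟩) = (0.881294)·a + (-0.472569)·b = (-0.3021 + 0.4315i)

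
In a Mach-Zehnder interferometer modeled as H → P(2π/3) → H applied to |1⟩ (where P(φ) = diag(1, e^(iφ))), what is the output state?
(0.75 - 0.433i)|0⟩ + (0.25 + 0.433i)|1⟩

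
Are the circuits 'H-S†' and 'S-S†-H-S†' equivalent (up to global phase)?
Yes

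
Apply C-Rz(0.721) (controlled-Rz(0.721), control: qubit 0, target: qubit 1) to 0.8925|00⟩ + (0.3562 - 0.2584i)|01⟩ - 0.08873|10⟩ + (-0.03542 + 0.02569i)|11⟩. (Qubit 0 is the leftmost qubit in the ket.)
0.8925|00⟩ + (0.3562 - 0.2584i)|01⟩ + (-0.08303 + 0.0313i)|10⟩ + (-0.04221 + 0.01154i)|11⟩

C-Rz(0.721) leaves the control-|0⟩ kets |00⟩, |01⟩ unchanged and applies Rz(0.721) to qubit 1 on the control-|1⟩ pair (|10⟩, |11⟩).
Rz(0.721) = [[e^(−iθ/2), 0], [0, e^(iθ/2)]] with e^(±iθ/2) = cos(θ/2) ± i·sin(θ/2); θ = 0.721, cos(θ/2) ≈ 0.935721, sin(θ/2) ≈ 0.352742.
With a = amp(|10⟩) = -0.08873 and b = amp(|11⟩) = (-0.03542 + 0.02569i):
new amp(|10⟩) = (0.935721 - 0.352742i)·a = (-0.08303 + 0.0313i)
new amp(|11⟩) = (0.935721 + 0.352742i)·b = (-0.04221 + 0.01154i)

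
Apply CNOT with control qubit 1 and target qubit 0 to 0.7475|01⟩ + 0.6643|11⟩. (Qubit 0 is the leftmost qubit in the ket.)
0.6643|01⟩ + 0.7475|11⟩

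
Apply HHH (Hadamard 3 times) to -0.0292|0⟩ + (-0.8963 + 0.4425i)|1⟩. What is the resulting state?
(-0.6544 + 0.3129i)|0⟩ + (0.6131 - 0.3129i)|1⟩

H² = I, so H^3 = H: a single Hadamard. With (a, b) = (-0.0292, (-0.8963 + 0.4425i)), H gives ((a + b)/√2, (a − b)/√2) = ((-0.6544 + 0.3129i), (0.6131 - 0.3129i)).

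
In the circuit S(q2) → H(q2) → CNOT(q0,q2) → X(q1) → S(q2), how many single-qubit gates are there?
4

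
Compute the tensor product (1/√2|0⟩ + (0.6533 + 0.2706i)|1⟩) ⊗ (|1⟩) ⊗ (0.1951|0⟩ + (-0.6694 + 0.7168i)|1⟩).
0.138|010⟩ + (-0.4733 + 0.5069i)|011⟩ + (0.1275 + 0.05279i)|110⟩ + (-0.6313 + 0.2871i)|111⟩

amp(|b₁b₂…⟩) = product of the factor amplitudes for bits b₁, b₂, …; only kets whose every factor amplitude is nonzero survive.
|010⟩: (1/√2)(1)(0.1951) = 0.138
|011⟩: (1/√2)(1)(-0.6694 + 0.7168i) = (-0.4733 + 0.5069i)
|110⟩: (0.6533 + 0.2706i)(1)(0.1951) = (0.1275 + 0.05279i)
|111⟩: (0.6533 + 0.2706i)(1)(-0.6694 + 0.7168i) = (-0.6313 + 0.2871i)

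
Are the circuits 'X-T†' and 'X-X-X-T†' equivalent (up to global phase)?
Yes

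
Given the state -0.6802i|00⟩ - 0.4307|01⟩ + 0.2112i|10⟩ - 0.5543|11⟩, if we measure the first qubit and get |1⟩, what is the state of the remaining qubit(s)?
0.3561i|0⟩ - 0.9345|1⟩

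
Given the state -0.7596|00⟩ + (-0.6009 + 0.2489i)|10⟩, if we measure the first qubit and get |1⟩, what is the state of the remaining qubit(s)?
(-0.9239 + 0.3827i)|0⟩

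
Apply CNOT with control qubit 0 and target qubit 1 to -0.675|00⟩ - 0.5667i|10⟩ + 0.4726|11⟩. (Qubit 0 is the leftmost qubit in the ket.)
-0.675|00⟩ + 0.4726|10⟩ - 0.5667i|11⟩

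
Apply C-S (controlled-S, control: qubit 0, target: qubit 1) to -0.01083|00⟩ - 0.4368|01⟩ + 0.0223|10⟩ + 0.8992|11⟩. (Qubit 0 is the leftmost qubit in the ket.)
-0.01083|00⟩ - 0.4368|01⟩ + 0.0223|10⟩ + 0.8992i|11⟩

C-S leaves the control-|0⟩ kets |00⟩, |01⟩ unchanged and applies S to qubit 1 on the control-|1⟩ pair (|10⟩, |11⟩).
S = [[1, 0], [0, i]].
With a = amp(|10⟩) = 0.0223 and b = amp(|11⟩) = 0.8992:
new amp(|10⟩) = (1)·a = 0.0223
new amp(|11⟩) = (i)·b = 0.8992i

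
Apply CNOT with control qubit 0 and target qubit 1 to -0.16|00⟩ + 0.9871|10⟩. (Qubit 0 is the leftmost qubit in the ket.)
-0.16|00⟩ + 0.9871|11⟩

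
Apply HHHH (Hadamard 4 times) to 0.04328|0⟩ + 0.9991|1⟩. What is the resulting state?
0.04328|0⟩ + 0.9991|1⟩

H² = I, so an even number of Hadamards cancels: H^4 = I and the state is unchanged.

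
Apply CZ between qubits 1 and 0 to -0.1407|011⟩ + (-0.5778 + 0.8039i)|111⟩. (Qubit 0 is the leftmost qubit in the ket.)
-0.1407|011⟩ + (0.5778 - 0.8039i)|111⟩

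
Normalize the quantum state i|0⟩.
i|0⟩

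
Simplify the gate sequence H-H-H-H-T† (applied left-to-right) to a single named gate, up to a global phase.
T†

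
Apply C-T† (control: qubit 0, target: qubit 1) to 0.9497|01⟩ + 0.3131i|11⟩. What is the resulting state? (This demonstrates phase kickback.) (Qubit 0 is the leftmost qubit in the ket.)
0.9497|01⟩ + (0.2214 + 0.2214i)|11⟩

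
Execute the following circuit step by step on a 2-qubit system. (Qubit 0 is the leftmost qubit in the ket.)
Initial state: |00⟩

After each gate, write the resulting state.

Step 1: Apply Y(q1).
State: i|01⟩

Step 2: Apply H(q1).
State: (1/√2)i|00⟩ - (1/√2)i|01⟩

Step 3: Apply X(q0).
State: (1/√2)i|10⟩ - (1/√2)i|11⟩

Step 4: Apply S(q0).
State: -1/√2|10⟩ + 1/√2|11⟩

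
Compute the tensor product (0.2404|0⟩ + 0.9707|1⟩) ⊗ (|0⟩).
0.2404|00⟩ + 0.9707|10⟩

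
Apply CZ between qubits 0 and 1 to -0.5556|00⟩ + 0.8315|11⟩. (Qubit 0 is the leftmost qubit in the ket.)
-0.5556|00⟩ - 0.8315|11⟩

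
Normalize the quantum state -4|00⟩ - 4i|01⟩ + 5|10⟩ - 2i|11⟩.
-0.5121|00⟩ - 0.5121i|01⟩ + 0.6402|10⟩ - 0.2561i|11⟩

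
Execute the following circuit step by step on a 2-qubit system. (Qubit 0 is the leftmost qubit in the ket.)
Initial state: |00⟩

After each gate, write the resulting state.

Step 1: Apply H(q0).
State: 1/√2|00⟩ + 1/√2|10⟩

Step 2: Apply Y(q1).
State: (1/√2)i|01⟩ + (1/√2)i|11⟩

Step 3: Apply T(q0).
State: (1/√2)i|01⟩ + (-1/2 + (1/2)i)|11⟩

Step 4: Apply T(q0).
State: (1/√2)i|01⟩ - 1/√2|11⟩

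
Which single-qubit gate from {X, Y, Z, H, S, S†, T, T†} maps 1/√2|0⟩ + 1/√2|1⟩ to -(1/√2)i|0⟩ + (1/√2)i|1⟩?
Y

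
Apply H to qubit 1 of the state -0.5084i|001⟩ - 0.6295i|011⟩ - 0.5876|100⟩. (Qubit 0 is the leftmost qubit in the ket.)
-0.8046i|001⟩ + 0.08563i|011⟩ - 0.4155|100⟩ - 0.4155|110⟩

H on qubit 1 mixes each pair of kets that differ only in qubit 1: amplitudes (a, b) of (|…0…⟩, |…1…⟩) become ((a + b)/√2, (a − b)/√2). Kets absent from the input have amplitude 0.
(|001⟩, |011⟩): (a, b) = (-0.5084i, -0.6295i) → (-0.8046i, 0.08563i)
(|100⟩, |110⟩): (a, b) = (-0.5876, 0) → (-0.4155, -0.4155)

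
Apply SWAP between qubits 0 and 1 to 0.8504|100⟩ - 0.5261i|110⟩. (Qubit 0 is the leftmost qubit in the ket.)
0.8504|010⟩ - 0.5261i|110⟩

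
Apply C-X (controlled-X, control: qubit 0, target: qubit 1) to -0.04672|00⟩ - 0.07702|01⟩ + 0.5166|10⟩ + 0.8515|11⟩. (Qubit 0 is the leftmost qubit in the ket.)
-0.04672|00⟩ - 0.07702|01⟩ + 0.8515|10⟩ + 0.5166|11⟩

C-X leaves the control-|0⟩ kets |00⟩, |01⟩ unchanged and applies X to qubit 1 on the control-|1⟩ pair (|10⟩, |11⟩).
X = [[0, 1], [1, 0]].
With a = amp(|10⟩) = 0.5166 and b = amp(|11⟩) = 0.8515:
new amp(|10⟩) = (1)·b = 0.8515
new amp(|11⟩) = (1)·a = 0.5166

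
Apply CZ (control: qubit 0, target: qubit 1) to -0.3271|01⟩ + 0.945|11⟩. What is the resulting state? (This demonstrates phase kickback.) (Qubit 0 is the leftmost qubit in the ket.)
-0.3271|01⟩ - 0.945|11⟩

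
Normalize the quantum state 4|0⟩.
|0⟩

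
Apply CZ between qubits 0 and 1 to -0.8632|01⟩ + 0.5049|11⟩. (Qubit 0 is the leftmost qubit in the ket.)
-0.8632|01⟩ - 0.5049|11⟩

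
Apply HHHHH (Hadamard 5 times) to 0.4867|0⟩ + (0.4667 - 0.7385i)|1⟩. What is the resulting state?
(0.6742 - 0.5222i)|0⟩ + (0.01414 + 0.5222i)|1⟩

H² = I, so H^5 = H: a single Hadamard. With (a, b) = (0.4867, (0.4667 - 0.7385i)), H gives ((a + b)/√2, (a − b)/√2) = ((0.6742 - 0.5222i), (0.01414 + 0.5222i)).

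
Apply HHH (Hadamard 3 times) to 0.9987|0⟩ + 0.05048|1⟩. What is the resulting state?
0.7419|0⟩ + 0.6705|1⟩

H² = I, so H^3 = H: a single Hadamard. With (a, b) = (0.9987, 0.05048), H gives ((a + b)/√2, (a − b)/√2) = (0.7419, 0.6705).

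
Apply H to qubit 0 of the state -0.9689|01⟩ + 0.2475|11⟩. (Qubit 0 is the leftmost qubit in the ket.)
-0.5101|01⟩ - 0.8601|11⟩

H on qubit 0 mixes each pair of kets that differ only in qubit 0: amplitudes (a, b) of (|…0…⟩, |…1…⟩) become ((a + b)/√2, (a − b)/√2). Kets absent from the input have amplitude 0.
(|01⟩, |11⟩): (a, b) = (-0.9689, 0.2475) → (-0.5101, -0.8601)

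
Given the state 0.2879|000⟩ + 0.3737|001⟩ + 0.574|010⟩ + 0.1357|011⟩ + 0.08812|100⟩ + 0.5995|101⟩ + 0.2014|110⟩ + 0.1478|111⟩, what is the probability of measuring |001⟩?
0.1397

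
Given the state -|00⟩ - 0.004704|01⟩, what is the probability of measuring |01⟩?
0.00002213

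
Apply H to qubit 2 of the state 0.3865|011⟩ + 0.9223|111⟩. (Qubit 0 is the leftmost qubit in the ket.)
0.2733|010⟩ - 0.2733|011⟩ + 0.6522|110⟩ - 0.6522|111⟩

H on qubit 2 mixes each pair of kets that differ only in qubit 2: amplitudes (a, b) of (|…0…⟩, |…1…⟩) become ((a + b)/√2, (a − b)/√2). Kets absent from the input have amplitude 0.
(|010⟩, |011⟩): (a, b) = (0, 0.3865) → (0.2733, -0.2733)
(|110⟩, |111⟩): (a, b) = (0, 0.9223) → (0.6522, -0.6522)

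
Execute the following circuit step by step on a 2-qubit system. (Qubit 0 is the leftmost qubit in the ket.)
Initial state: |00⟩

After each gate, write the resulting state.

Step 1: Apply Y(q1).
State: i|01⟩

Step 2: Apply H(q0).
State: (1/√2)i|01⟩ + (1/√2)i|11⟩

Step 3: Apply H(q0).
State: i|01⟩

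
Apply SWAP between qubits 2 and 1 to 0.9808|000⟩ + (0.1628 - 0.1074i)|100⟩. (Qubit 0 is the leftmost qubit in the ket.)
0.9808|000⟩ + (0.1628 - 0.1074i)|100⟩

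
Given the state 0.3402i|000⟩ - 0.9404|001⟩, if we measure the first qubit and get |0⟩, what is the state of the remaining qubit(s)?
0.3402i|00⟩ - 0.9404|01⟩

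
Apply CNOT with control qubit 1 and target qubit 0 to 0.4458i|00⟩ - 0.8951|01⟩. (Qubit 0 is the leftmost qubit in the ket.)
0.4458i|00⟩ - 0.8951|11⟩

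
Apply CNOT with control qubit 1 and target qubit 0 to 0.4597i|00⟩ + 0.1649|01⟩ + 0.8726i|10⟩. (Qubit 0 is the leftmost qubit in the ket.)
0.4597i|00⟩ + 0.8726i|10⟩ + 0.1649|11⟩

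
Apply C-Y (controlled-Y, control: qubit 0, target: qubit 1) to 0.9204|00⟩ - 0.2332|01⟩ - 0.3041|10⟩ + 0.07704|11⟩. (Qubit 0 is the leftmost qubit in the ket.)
0.9204|00⟩ - 0.2332|01⟩ - 0.07704i|10⟩ - 0.3041i|11⟩

C-Y leaves the control-|0⟩ kets |00⟩, |01⟩ unchanged and applies Y to qubit 1 on the control-|1⟩ pair (|10⟩, |11⟩).
Y = [[0, -i], [i, 0]].
With a = amp(|10⟩) = -0.3041 and b = amp(|11⟩) = 0.07704:
new amp(|10⟩) = (-i)·b = -0.07704i
new amp(|11⟩) = (i)·a = -0.3041i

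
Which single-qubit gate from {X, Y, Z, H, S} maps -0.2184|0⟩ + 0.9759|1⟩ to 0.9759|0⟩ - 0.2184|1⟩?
X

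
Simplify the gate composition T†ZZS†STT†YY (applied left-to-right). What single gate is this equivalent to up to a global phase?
T†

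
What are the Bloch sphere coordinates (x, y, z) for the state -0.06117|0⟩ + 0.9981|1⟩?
(-0.1221, 0, -0.9925)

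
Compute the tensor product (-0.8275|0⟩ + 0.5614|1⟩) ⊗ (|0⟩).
-0.8275|00⟩ + 0.5614|10⟩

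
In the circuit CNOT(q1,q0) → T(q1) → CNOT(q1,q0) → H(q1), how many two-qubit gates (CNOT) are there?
2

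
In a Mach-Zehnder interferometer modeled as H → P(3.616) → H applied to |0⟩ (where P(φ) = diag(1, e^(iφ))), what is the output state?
(0.05522 - 0.2284i)|0⟩ + (0.9448 + 0.2284i)|1⟩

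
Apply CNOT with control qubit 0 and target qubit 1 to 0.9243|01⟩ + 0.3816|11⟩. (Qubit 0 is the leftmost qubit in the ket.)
0.9243|01⟩ + 0.3816|10⟩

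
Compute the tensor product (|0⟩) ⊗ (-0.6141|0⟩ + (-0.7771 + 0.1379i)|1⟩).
-0.6141|00⟩ + (-0.7771 + 0.1379i)|01⟩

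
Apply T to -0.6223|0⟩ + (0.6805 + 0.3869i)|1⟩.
-0.6223|0⟩ + (0.2076 + 0.7548i)|1⟩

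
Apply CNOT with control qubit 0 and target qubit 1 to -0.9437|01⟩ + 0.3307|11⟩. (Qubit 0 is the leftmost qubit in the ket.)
-0.9437|01⟩ + 0.3307|10⟩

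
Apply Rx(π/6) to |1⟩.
-0.2588i|0⟩ + 0.9659|1⟩

Rx(π/6) = [[cos(θ/2), −i·sin(θ/2)], [−i·sin(θ/2), cos(θ/2)]]; θ = π/6, cos(θ/2) ≈ 0.965926, sin(θ/2) ≈ 0.258819.
With a = amp(|0⟩) = 0 and b = amp(|1⟩) = 1:
new amp(|0⟩) = (0.965926)·a + (-0.258819i)·b = -0.2588i
new amp(|1⟩) = (-0.258819i)·a + (0.965926)·b = 0.9659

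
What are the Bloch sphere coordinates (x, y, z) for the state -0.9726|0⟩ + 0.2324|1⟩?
(-0.4521, 0, 0.8919)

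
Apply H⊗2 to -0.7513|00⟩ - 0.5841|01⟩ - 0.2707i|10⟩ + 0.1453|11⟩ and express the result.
(-0.5951 - 0.1354i)|00⟩ + (-0.1563 - 0.1354i)|01⟩ + (-0.7404 + 0.1354i)|10⟩ + (-0.01095 + 0.1354i)|11⟩

H⊗2 gives amp(|y⟩) = (1/2) Σ_x (−1)^(x·y) amp(|x⟩), where x·y is the number of positions in which both x and y have a 1.
|00⟩: (-0.7513 - 0.5841 - 0.2707i + 0.1453)/2 = (-0.5951 - 0.1354i)
|01⟩: (-0.7513 + 0.5841 - 0.2707i - 0.1453)/2 = (-0.1563 - 0.1354i)
|10⟩: (-0.7513 - 0.5841 + 0.2707i - 0.1453)/2 = (-0.7404 + 0.1354i)
|11⟩: (-0.7513 + 0.5841 + 0.2707i + 0.1453)/2 = (-0.01095 + 0.1354i)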